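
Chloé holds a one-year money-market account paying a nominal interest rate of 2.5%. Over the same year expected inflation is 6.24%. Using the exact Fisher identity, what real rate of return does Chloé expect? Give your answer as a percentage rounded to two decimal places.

1 + r = 1.02500 / 1.06240 = 0.964797
r = 0.964797 − 1 = -3.5203%, i.e. -3.52%.

-3.52%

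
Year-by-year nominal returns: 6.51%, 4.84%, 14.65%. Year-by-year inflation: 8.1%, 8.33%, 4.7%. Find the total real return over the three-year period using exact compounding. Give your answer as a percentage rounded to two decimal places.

4.42%

Nominal growth factor = 1.0651 × 1.0484 × 1.1465 = 1.280240
Price-level growth factor = 1.0810 × 1.0833 × 1.0470 = 1.226087
Real growth factor = 1.280240 / 1.226087 = 1.044168
Total real return = 1.044168 − 1 → 4.42%.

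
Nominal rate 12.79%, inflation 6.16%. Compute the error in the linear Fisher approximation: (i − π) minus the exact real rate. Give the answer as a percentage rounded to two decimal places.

0.38%

Approximate: r ≈ 12.790% − 6.160% = 6.6300%
Exact: (1 + 0.1279)/(1 + 0.0616) − 1 = 6.2453%
Error = 6.6300% − 6.2453% = 0.3847% → 0.38%.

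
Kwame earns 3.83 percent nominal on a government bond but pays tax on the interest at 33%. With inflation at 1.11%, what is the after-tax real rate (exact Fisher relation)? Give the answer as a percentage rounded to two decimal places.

After-tax nominal return = 3.83% × (1 − 0.33) = 2.5661%.
1 + r = 1.025661 / 1.01110 = 1.014401
After-tax real rate = 1.014401 − 1 → 1.44%.

1.44%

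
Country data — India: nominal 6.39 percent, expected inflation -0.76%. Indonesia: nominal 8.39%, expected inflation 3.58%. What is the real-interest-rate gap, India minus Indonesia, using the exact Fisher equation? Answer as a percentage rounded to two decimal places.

India: (1 + 0.0639)/(1 − 0.0076) − 1 = 7.2048%
Indonesia: (1 + 0.0839)/(1 + 0.0358) − 1 = 4.6438%
Differential = 7.2048% − 4.6438% = 2.5610% → 2.56%.

2.56%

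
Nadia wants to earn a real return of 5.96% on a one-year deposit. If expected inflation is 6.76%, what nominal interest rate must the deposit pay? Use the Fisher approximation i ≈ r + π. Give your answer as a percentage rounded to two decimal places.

12.72%

i ≈ r + π = 5.96% + 6.76% = 12.72%.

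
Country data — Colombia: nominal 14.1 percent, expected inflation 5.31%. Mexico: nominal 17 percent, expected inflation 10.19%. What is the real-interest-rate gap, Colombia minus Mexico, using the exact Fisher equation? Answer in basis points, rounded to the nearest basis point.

Colombia: (1 + 0.1410)/(1 + 0.0531) − 1 = 8.3468%
Mexico: (1 + 0.1700)/(1 + 0.1019) − 1 = 6.1802%
Differential = 8.3468% − 6.1802% = 2.1666% → 217 basis points.

217 basis points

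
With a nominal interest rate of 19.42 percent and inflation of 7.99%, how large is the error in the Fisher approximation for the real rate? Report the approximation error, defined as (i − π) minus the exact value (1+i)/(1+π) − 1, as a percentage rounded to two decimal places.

Approximate: r ≈ 19.420% − 7.990% = 11.4300%
Exact: (1 + 0.1942)/(1 + 0.0799) − 1 = 10.5843%
Error = 11.4300% − 10.5843% = 0.8457% → 0.85%.

0.85%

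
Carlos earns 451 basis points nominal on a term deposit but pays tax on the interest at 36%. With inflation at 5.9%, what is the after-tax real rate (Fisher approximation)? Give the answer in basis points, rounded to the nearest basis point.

After-tax nominal return = 4.51% × (1 − 0.36) = 2.8864%.
r ≈ 2.8864% − 5.9% → -301 basis points.

-301 basis points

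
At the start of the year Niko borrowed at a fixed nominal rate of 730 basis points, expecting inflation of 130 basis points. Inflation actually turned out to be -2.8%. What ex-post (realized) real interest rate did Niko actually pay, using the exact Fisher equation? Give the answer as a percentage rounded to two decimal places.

10.39%

Ex-post: (1 + 0.0730)/(1 − 0.0280) − 1 = 10.3909%
So the realized real rate is 10.39%.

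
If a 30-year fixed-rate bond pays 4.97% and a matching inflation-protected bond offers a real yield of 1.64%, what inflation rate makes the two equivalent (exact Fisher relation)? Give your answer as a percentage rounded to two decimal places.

(1 + π) = (1 + i)/(1 + r) = 1.04970 / 1.01640 = 1.032763
Break-even inflation = 1.032763 − 1 → 3.28%.

3.28%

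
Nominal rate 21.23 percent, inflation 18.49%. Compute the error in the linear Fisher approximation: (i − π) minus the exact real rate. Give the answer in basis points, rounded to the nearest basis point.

43 basis points

Approximate: r ≈ 21.230% − 18.490% = 2.7400%
Exact: (1 + 0.2123)/(1 + 0.1849) − 1 = 2.3124%
Error = 2.7400% − 2.3124% = 0.4276% → 43 basis points.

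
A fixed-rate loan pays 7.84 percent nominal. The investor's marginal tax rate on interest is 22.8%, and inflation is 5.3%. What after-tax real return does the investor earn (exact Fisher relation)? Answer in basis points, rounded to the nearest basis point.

71 basis points

After-tax nominal return = 7.84% × (1 − 0.228) = 6.05248%.
1 + r = 1.0605248 / 1.05300 = 1.007146
After-tax real rate = 1.007146 − 1 → 71 basis points.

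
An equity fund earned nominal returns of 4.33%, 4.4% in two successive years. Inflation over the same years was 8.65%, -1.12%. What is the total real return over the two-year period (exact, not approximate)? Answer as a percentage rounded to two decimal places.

1.38%

Compound the nominal returns: 1.0433 × 1.0440 = 1.089205.
Compound inflation: 1.0865 × 0.9888 = 1.074331.
Deflate: 1.089205 / 1.074331 = 1.013845.
Total real return = 1.013845 − 1 → 1.38%.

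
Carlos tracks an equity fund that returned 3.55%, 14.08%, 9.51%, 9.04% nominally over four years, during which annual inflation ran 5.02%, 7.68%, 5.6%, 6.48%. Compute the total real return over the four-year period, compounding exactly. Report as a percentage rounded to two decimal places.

10.93%

Compound the nominal returns: 1.0355 × 1.1408 × 1.0951 × 1.0904 = 1.410585.
Compound inflation: 1.0502 × 1.0768 × 1.0560 × 1.0648 = 1.271566.
Deflate: 1.410585 / 1.271566 = 1.109329.
Total real return = 1.109329 − 1 → 10.93%.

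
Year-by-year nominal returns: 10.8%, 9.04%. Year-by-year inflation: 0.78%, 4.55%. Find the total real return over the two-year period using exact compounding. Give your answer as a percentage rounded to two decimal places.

14.66%

Nominal growth factor = 1.1080 × 1.0904 = 1.208163
Price-level growth factor = 1.0078 × 1.0455 = 1.053655
Real growth factor = 1.208163 / 1.053655 = 1.146640
Total real return = 1.146640 − 1 → 14.66%.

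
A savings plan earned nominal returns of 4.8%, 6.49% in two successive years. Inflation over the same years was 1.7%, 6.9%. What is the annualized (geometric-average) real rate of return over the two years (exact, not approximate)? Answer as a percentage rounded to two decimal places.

Compound the nominal returns: 1.0480 × 1.0649 = 1.11601520.
Compound inflation: 1.0170 × 1.0690 = 1.08717300.
Deflate: 1.11601520 / 1.08717300 = 1.02652954.
Annualized real rate = 1.02652954^(1/2) − 1 = 1.3178% → 1.32%.

1.32%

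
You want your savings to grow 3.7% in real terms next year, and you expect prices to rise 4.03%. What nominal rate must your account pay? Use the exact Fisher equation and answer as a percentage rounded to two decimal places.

7.88%

(1 + i) = (1 + r)(1 + π) = 1.03700 × 1.04030 = 1.0787911
i = 1.0787911 − 1, so the required nominal rate is 7.88%.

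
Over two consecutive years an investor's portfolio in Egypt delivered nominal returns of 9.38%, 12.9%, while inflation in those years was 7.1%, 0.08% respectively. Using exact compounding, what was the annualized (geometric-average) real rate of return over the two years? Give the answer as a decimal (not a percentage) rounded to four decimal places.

Nominal growth factor = 1.0938 × 1.1290 = 1.23490020
Price-level growth factor = 1.0710 × 1.0008 = 1.07185680
Real growth factor = 1.23490020 / 1.07185680 = 1.15211304
Annualized real rate = 1.15211304^(1/2) − 1 = 7.3365% → 0.0734.

0.0734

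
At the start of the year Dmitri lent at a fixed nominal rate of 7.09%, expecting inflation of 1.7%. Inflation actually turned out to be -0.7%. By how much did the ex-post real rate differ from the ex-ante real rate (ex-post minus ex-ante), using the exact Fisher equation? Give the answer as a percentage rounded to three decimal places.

2.545%

Ex-ante: (1 + 0.0709)/(1 + 0.0170) − 1 = 5.2999%
Ex-post: (1 + 0.0709)/(1 − 0.0070) − 1 = 7.8449%
Difference (ex-post − ex-ante) = 2.5450% → 2.545%.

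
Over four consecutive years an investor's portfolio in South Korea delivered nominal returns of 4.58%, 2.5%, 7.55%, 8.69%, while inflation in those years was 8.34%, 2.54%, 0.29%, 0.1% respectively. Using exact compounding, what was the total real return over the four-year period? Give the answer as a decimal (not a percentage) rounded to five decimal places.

Compound the nominal returns: 1.0458 × 1.0250 × 1.0755 × 1.0869 = 1.253062.
Compound inflation: 1.0834 × 1.0254 × 1.0029 × 1.0010 = 1.115254.
Deflate: 1.253062 / 1.115254 = 1.123566.
Total real return = 1.123566 − 1 → 0.12357.

0.12357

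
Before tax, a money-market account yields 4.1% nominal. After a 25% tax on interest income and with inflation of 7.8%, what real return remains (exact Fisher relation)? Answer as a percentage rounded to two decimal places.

After-tax nominal return = 4.1% × (1 − 0.25) = 3.0750%.
1 + r = 1.03075 / 1.07800 = 0.956169
After-tax real rate = 0.956169 − 1 → -4.38%.

-4.38%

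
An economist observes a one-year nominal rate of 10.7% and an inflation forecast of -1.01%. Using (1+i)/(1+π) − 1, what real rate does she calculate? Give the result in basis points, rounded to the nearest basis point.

By the Fisher equation, 1 + r = (1 + i)/(1 + π).
1 + r = 1.10700 / 0.98990 = 1.118295
r = 1.118295 − 1 = 11.8295%, i.e. 1183 basis points.

1183 basis points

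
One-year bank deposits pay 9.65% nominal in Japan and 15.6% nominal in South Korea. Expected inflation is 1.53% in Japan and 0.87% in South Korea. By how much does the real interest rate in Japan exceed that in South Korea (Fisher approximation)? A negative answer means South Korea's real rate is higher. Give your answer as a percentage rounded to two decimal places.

-6.61%

Japan: 9.65% − 1.53% = 8.120%
South Korea: 15.6% − 0.87% = 14.730%
Differential = -6.610% → -6.61%.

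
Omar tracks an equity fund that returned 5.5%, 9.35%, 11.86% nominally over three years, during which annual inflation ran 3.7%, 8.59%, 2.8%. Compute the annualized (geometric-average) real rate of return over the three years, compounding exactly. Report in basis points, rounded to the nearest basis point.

Nominal growth factor = 1.0550 × 1.0935 × 1.1186 = 1.29046450
Price-level growth factor = 1.0370 × 1.0859 × 1.0280 = 1.15760849
Real growth factor = 1.29046450 / 1.15760849 = 1.11476765
Annualized real rate = 1.11476765^(1/3) − 1 = 3.6879% → 369 basis points.

369 basis points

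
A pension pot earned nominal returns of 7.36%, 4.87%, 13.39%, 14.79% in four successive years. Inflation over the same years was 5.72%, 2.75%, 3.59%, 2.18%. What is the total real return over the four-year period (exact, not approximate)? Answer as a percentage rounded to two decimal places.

27.45%

Nominal growth factor = 1.0736 × 1.0487 × 1.1339 × 1.1479 = 1.465455
Price-level growth factor = 1.0572 × 1.0275 × 1.0359 × 1.0218 = 1.149801
Real growth factor = 1.465455 / 1.149801 = 1.274529
Total real return = 1.274529 − 1 → 27.45%.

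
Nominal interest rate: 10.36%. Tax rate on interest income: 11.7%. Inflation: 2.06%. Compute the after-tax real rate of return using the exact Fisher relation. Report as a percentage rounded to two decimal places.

6.94%

After-tax nominal return = 10.36% × (1 − 0.117) = 9.14788%.
1 + r = 1.0914788 / 1.02060 = 1.069448
After-tax real rate = 1.069448 − 1 → 6.94%.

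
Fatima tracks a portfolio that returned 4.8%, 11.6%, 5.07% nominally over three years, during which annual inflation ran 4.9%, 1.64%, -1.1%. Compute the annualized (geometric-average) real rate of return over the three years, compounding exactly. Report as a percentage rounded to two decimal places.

Compound the nominal returns: 1.0480 × 1.1160 × 1.0507 = 1.22886510.
Compound inflation: 1.0490 × 1.0164 × 0.9890 = 1.05447536.
Deflate: 1.22886510 / 1.05447536 = 1.16538057.
Annualized real rate = 1.16538057^(1/3) − 1 = 5.2340% → 5.23%.

5.23%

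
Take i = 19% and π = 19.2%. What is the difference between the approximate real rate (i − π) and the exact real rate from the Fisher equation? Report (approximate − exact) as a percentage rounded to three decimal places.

Approximate: r ≈ 19.000% − 19.200% = -0.2000%
Exact: (1 + 0.1900)/(1 + 0.1920) − 1 = -0.1678%
Error = -0.2000% − (-0.1678%) = -0.0322% → -0.032%.

-0.032%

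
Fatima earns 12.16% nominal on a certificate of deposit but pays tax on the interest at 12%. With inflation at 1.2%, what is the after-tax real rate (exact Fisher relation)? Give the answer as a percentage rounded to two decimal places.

9.39%

After-tax nominal return = 12.16% × (1 − 0.12) = 10.7008%.
1 + r = 1.107008 / 1.01200 = 1.093881
After-tax real rate = 1.093881 − 1 → 9.39%.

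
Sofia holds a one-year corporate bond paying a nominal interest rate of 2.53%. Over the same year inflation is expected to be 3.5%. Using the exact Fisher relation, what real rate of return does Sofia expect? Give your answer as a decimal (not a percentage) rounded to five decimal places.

-0.00937

1 + r = 1.02530 / 1.03500 = 0.990628
r = 0.990628 − 1 = -0.9372%, i.e. -0.00937.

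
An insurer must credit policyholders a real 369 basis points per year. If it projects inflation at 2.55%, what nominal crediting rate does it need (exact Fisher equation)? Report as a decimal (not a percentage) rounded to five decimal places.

(1 + i) = (1 + r)(1 + π) = 1.03690 × 1.02550 = 1.06334095
i = 1.06334095 − 1, so the required nominal rate is 0.06334.

0.06334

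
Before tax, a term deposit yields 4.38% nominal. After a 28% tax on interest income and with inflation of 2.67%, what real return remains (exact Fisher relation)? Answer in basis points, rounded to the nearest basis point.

47 basis points

After-tax nominal return = 4.38% × (1 − 0.28) = 3.1536%.
1 + r = 1.031536 / 1.02670 = 1.004710
After-tax real rate = 1.004710 − 1 → 47 basis points.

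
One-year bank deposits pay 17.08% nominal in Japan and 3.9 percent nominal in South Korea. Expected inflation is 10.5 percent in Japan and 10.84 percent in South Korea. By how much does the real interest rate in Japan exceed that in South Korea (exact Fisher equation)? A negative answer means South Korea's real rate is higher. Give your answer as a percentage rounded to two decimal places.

Japan: (1 + 0.1708)/(1 + 0.1050) − 1 = 5.9548%
South Korea: (1 + 0.0390)/(1 + 0.1084) − 1 = -6.2613%
Differential = 5.9548% − (-6.2613%) = 12.2160% → 12.22%.

12.22%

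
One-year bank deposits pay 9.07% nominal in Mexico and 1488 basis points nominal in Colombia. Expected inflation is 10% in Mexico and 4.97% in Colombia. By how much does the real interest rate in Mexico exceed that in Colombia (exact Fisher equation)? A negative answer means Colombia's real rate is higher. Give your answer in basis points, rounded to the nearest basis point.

Mexico: (1 + 0.0907)/(1 + 0.1000) − 1 = -0.8455%
Colombia: (1 + 0.1488)/(1 + 0.0497) − 1 = 9.4408%
Differential = -0.8455% − 9.4408% = -10.2862% → -1029 basis points.

-1029 basis points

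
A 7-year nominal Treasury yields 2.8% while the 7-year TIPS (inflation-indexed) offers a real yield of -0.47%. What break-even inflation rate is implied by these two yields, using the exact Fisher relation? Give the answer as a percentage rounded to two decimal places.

(1 + π) = (1 + i)/(1 + r) = 1.02800 / 0.99530 = 1.032854
Break-even inflation = 1.032854 − 1 → 3.29%.

3.29%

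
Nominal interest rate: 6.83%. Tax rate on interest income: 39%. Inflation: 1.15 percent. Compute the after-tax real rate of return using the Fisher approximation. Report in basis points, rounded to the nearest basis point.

302 basis points

After-tax nominal return = 6.83% × (1 − 0.39) = 4.1663%.
r ≈ 4.1663% − 1.15% → 302 basis points.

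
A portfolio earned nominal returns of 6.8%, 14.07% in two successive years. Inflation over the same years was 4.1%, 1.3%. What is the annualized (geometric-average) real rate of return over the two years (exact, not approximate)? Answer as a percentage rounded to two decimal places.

7.48%

Compound the nominal returns: 1.0680 × 1.1407 = 1.21826760.
Compound inflation: 1.0410 × 1.0130 = 1.05453300.
Deflate: 1.21826760 / 1.05453300 = 1.15526740.
Annualized real rate = 1.15526740^(1/2) − 1 = 7.4834% → 7.48%.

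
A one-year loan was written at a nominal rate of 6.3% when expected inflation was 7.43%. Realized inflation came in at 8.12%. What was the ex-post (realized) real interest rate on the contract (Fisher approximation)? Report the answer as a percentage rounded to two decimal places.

Ex-post: 6.3% − 8.12% = -1.820%
So the realized real rate is -1.82%.

-1.82%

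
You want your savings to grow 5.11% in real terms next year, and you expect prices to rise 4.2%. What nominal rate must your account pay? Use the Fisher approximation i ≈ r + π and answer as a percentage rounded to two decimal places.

9.31%

i ≈ r + π = 5.11% + 4.2% = 9.31%.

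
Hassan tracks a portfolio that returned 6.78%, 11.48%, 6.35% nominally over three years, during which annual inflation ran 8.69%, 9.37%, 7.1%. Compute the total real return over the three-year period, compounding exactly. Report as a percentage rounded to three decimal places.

-0.563%

Compound the nominal returns: 1.0678 × 1.1148 × 1.0635 = 1.265973.
Compound inflation: 1.0869 × 1.0937 × 1.0710 = 1.273143.
Deflate: 1.265973 / 1.273143 = 0.994368.
Total real return = 0.994368 − 1 → -0.563%.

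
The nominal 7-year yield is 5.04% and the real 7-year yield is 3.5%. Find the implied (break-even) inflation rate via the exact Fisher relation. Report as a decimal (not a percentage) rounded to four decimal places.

(1 + π) = (1 + i)/(1 + r) = 1.05040 / 1.03500 = 1.014879
Break-even inflation = 1.014879 − 1 → 0.0149.

0.0149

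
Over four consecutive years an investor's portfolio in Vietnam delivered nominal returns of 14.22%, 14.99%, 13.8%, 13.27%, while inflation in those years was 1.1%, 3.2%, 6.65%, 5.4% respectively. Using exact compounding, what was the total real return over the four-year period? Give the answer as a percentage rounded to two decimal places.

Nominal growth factor = 1.1422 × 1.1499 × 1.1380 × 1.1327 = 1.693009
Price-level growth factor = 1.0110 × 1.0320 × 1.0665 × 1.0540 = 1.172823
Real growth factor = 1.693009 / 1.172823 = 1.443534
Total real return = 1.443534 − 1 → 44.35%.

44.35%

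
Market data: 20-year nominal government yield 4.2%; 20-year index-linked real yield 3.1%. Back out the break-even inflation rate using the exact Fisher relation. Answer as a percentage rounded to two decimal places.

(1 + π) = (1 + i)/(1 + r) = 1.04200 / 1.03100 = 1.010669
Break-even inflation = 1.010669 − 1 → 1.07%.

1.07%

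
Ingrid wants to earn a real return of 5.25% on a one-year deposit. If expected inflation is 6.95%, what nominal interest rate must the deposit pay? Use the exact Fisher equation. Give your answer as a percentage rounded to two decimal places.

12.56%

(1 + i) = (1 + r)(1 + π) = 1.05250 × 1.06950 = 1.12564875
i = 1.12564875 − 1, so the required nominal rate is 12.56%.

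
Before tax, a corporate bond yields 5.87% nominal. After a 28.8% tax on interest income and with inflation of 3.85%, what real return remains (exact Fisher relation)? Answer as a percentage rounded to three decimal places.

0.317%

After-tax nominal return = 5.87% × (1 − 0.288) = 4.17944%.
1 + r = 1.0417944 / 1.03850 = 1.003172
After-tax real rate = 1.003172 − 1 → 0.317%.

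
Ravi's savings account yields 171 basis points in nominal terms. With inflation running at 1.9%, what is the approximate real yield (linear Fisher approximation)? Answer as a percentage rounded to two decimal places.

r ≈ i − π = 1.71% − 1.9% = -0.19%.

-0.19%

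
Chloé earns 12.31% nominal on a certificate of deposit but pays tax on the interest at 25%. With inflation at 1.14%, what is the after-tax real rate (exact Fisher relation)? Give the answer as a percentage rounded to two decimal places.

8.00%

After-tax nominal return = 12.31% × (1 − 0.25) = 9.2325%.
1 + r = 1.092325 / 1.01140 = 1.080013
After-tax real rate = 1.080013 − 1 → 8.00%.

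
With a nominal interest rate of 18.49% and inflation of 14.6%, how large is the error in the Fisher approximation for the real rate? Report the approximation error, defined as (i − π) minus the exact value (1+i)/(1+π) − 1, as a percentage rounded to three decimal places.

0.496%

Approximate: r ≈ 18.490% − 14.600% = 3.8900%
Exact: (1 + 0.1849)/(1 + 0.1460) − 1 = 3.3944%
Error = 3.8900% − 3.3944% = 0.4956% → 0.496%.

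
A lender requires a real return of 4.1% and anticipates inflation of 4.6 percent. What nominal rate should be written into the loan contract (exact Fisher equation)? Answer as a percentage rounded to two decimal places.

(1 + i) = (1 + r)(1 + π) = 1.04100 × 1.04600 = 1.088886
i = 1.088886 − 1, so the required nominal rate is 8.89%.

8.89%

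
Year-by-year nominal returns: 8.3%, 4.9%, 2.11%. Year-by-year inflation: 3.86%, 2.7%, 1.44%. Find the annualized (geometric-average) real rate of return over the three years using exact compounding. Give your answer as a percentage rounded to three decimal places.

2.348%

Nominal growth factor = 1.0830 × 1.0490 × 1.0211 = 1.160038014
Price-level growth factor = 1.0386 × 1.0270 × 1.0144 = 1.082001848
Real growth factor = 1.160038014 / 1.082001848 = 1.072122027
Annualized real rate = 1.072122027^(1/3) − 1 = 2.34848% → 2.348%.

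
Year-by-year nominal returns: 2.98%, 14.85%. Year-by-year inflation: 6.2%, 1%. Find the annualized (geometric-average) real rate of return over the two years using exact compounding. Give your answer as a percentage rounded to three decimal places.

Compound the nominal returns: 1.0298 × 1.1485 = 1.18272530.
Compound inflation: 1.0620 × 1.0100 = 1.07262000.
Deflate: 1.18272530 / 1.07262000 = 1.10265080.
Annualized real rate = 1.10265080^(1/2) − 1 = 5.0072% → 5.007%.

5.007%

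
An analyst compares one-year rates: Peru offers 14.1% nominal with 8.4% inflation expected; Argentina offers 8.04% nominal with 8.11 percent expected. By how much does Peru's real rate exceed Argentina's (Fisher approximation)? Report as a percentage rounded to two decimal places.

Peru: 14.1% − 8.4% = 5.700%
Argentina: 8.04% − 8.11% = -0.070%
Differential = 5.770% → 5.77%.

5.77%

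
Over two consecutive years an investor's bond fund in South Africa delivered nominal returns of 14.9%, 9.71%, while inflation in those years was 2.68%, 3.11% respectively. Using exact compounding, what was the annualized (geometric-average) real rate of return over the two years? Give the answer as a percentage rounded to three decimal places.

Compound the nominal returns: 1.1490 × 1.0971 = 1.26056790.
Compound inflation: 1.0268 × 1.0311 = 1.05873348.
Deflate: 1.26056790 / 1.05873348 = 1.19063761.
Annualized real rate = 1.19063761^(1/2) − 1 = 9.1163% → 9.116%.

9.116%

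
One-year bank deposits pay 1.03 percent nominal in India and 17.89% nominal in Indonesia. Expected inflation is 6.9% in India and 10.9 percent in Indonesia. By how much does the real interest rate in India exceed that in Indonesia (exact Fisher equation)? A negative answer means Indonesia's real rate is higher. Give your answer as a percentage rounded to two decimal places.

India: (1 + 0.0103)/(1 + 0.0690) − 1 = -5.4911%
Indonesia: (1 + 0.1789)/(1 + 0.1090) − 1 = 6.3030%
Differential = -5.4911% − 6.3030% = -11.7941% → -11.79%.

-11.79%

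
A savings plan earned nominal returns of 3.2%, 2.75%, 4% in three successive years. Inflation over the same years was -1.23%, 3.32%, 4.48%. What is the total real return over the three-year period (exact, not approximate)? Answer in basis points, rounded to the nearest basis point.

Compound the nominal returns: 1.0320 × 1.0275 × 1.0400 = 1.102795.
Compound inflation: 0.9877 × 1.0332 × 1.0448 = 1.066210.
Deflate: 1.102795 / 1.066210 = 1.034314.
Total real return = 1.034314 − 1 → 343 basis points.

343 basis points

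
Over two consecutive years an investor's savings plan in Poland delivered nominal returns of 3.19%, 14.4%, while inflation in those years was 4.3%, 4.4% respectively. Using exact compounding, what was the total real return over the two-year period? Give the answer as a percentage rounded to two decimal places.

Compound the nominal returns: 1.0319 × 1.1440 = 1.180494.
Compound inflation: 1.0430 × 1.0440 = 1.088892.
Deflate: 1.180494 / 1.088892 = 1.084124.
Total real return = 1.084124 − 1 → 8.41%.

8.41%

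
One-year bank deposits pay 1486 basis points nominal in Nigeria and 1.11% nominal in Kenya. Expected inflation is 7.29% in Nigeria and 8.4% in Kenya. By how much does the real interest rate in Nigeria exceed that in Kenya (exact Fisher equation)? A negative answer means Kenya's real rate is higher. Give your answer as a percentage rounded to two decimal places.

13.78%

Nigeria: (1 + 0.1486)/(1 + 0.0729) − 1 = 7.0556%
Kenya: (1 + 0.0111)/(1 + 0.0840) − 1 = -6.7251%
Differential = 7.0556% − (-6.7251%) = 13.7807% → 13.78%.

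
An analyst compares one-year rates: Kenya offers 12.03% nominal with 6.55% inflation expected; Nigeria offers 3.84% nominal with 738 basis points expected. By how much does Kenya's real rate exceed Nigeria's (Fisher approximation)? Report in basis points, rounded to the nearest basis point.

902 basis points

Kenya: 12.03% − 6.55% = 5.480%
Nigeria: 3.84% − 7.38% = -3.540%
Differential = 9.020% → 902 basis points.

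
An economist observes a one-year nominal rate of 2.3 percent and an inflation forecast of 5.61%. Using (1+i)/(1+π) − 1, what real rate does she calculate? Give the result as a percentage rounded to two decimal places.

-3.13%

By the Fisher equation, 1 + r = (1 + i)/(1 + π).
1 + r = 1.02300 / 1.05610 = 0.968658
r = 0.968658 − 1 = -3.1342%, i.e. -3.13%.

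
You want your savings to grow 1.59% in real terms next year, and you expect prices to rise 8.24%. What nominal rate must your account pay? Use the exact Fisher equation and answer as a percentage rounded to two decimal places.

9.96%

(1 + i) = (1 + r)(1 + π) = 1.01590 × 1.08240 = 1.09961016
i = 1.09961016 − 1, so the required nominal rate is 9.96%.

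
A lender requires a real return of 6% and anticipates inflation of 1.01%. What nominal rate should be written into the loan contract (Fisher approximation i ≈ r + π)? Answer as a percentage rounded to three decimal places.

i ≈ r + π = 6% + 1.01% = 7.010%.

7.010%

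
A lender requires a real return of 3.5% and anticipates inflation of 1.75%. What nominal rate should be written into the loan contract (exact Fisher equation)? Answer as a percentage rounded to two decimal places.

5.31%

(1 + i) = (1 + r)(1 + π) = 1.03500 × 1.01750 = 1.0531125
i = 1.0531125 − 1, so the required nominal rate is 5.31%.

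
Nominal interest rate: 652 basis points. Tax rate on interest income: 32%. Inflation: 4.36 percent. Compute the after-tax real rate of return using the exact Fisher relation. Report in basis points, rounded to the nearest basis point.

7 basis points

After-tax nominal return = 6.52% × (1 − 0.32) = 4.4336%.
1 + r = 1.044336 / 1.04360 = 1.000705
After-tax real rate = 1.000705 − 1 → 7 basis points.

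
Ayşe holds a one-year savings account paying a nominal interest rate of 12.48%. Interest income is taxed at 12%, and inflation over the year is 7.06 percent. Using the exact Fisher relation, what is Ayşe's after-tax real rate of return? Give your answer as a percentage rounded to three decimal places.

3.664%

After-tax nominal return = 12.48% × (1 − 0.12) = 10.9824%.
1 + r = 1.109824 / 1.07060 = 1.036637
After-tax real rate = 1.036637 − 1 → 3.664%.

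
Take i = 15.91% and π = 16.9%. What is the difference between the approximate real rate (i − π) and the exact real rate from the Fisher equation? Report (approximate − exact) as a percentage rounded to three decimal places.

-0.143%

Approximate: r ≈ 15.910% − 16.900% = -0.9900%
Exact: (1 + 0.1591)/(1 + 0.1690) − 1 = -0.8469%
Error = -0.9900% − (-0.8469%) = -0.1431% → -0.143%.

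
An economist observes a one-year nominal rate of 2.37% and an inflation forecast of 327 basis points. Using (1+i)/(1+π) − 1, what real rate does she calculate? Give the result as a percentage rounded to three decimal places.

-0.872%

1 + r = 1.02370 / 1.03270 = 0.99128498
r = 0.99128498 − 1 = -0.871502%, i.e. -0.872%.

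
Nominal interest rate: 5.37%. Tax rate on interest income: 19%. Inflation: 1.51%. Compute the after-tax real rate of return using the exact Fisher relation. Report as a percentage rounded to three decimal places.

2.797%

After-tax nominal return = 5.37% × (1 − 0.19) = 4.3497%.
1 + r = 1.043497 / 1.01510 = 1.0279746
After-tax real rate = 1.0279746 − 1 → 2.797%.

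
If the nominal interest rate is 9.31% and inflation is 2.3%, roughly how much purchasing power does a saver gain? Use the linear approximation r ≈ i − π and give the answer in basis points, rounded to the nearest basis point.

r ≈ i − π = 9.31% − 2.3% = 701 basis points.

701 basis points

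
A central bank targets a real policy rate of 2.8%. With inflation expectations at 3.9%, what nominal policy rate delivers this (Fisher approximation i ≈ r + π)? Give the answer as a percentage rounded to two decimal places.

6.70%

i ≈ r + π = 2.8% + 3.9% = 6.70%.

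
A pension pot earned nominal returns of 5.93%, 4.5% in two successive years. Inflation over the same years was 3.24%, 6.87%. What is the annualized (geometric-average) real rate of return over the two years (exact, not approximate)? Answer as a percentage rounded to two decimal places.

Nominal growth factor = 1.0593 × 1.0450 = 1.10696850
Price-level growth factor = 1.0324 × 1.0687 = 1.10332588
Real growth factor = 1.10696850 / 1.10332588 = 1.00330149
Annualized real rate = 1.00330149^(1/2) − 1 = 0.1649% → 0.16%.

0.16%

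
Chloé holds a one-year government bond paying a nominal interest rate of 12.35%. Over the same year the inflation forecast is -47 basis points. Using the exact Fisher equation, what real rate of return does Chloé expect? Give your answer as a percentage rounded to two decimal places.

By the Fisher equation, 1 + r = (1 + i)/(1 + π).
1 + r = 1.12350 / 0.99530 = 1.128805
r = 1.128805 − 1 = 12.8805%, i.e. 12.88%.

12.88%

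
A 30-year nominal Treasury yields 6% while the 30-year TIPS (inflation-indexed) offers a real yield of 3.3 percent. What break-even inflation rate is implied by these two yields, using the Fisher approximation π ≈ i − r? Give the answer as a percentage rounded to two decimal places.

2.70%

π ≈ i − r = 6% − 3.3% → 2.70%.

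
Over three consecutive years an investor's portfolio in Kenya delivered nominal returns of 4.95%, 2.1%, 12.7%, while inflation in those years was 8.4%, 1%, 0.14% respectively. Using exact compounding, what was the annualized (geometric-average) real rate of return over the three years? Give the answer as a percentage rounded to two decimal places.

Compound the nominal returns: 1.0495 × 1.0210 × 1.1270 = 1.20762502.
Compound inflation: 1.0840 × 1.0100 × 1.0014 = 1.09637278.
Deflate: 1.20762502 / 1.09637278 = 1.10147301.
Annualized real rate = 1.10147301^(1/3) − 1 = 3.2741% → 3.27%.

3.27%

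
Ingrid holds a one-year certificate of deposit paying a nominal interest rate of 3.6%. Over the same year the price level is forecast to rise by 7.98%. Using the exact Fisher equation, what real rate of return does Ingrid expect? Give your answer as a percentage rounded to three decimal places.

-4.056%

By the Fisher equation, 1 + r = (1 + i)/(1 + π).
1 + r = 1.03600 / 1.07980 = 0.959437
r = 0.959437 − 1 = -4.0563%, i.e. -4.056%.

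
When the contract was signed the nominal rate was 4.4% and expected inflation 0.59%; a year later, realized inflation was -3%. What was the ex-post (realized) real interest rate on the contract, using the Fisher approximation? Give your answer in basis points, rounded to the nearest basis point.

740 basis points

Ex-post: 4.4% − (-3%) = 7.400%
So the realized real rate is 740 basis points.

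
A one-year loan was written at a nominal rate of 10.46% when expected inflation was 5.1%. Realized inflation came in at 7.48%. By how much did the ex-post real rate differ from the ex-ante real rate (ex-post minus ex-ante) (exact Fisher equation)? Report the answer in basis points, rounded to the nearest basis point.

Ex-ante: (1 + 0.1046)/(1 + 0.0510) − 1 = 5.0999%
Ex-post: (1 + 0.1046)/(1 + 0.0748) − 1 = 2.7726%
Difference (ex-post − ex-ante) = -2.3273% → -233 basis points.

-233 basis points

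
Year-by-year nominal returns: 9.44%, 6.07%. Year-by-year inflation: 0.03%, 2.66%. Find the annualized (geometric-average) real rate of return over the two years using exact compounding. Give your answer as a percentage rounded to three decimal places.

6.321%

Nominal growth factor = 1.0944 × 1.0607 = 1.16083008
Price-level growth factor = 1.0003 × 1.0266 = 1.02690798
Real growth factor = 1.16083008 / 1.02690798 = 1.13041295
Annualized real rate = 1.13041295^(1/2) − 1 = 6.3209% → 6.321%.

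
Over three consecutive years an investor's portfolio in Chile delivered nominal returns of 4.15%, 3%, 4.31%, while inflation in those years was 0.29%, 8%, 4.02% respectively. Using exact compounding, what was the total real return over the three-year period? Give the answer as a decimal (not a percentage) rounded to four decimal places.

Compound the nominal returns: 1.0415 × 1.0300 × 1.0431 = 1.118980.
Compound inflation: 1.0029 × 1.0800 × 1.0402 = 1.126674.
Deflate: 1.118980 / 1.126674 = 0.993171.
Total real return = 0.993171 − 1 → -0.0068.

-0.0068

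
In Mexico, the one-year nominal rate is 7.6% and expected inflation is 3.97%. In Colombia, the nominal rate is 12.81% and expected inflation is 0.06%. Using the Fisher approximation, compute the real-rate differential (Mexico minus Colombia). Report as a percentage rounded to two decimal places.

Mexico: 7.6% − 3.97% = 3.630%
Colombia: 12.81% − 0.06% = 12.750%
Differential = -9.120% → -9.12%.

-9.12%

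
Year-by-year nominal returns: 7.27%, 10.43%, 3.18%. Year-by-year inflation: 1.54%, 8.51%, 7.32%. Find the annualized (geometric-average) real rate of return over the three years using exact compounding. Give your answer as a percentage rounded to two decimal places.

1.11%

Compound the nominal returns: 1.0727 × 1.1043 × 1.0318 = 1.22225234.
Compound inflation: 1.0154 × 1.0851 × 1.0732 = 1.18246307.
Deflate: 1.22225234 / 1.18246307 = 1.03364948.
Annualized real rate = 1.03364948^(1/3) − 1 = 1.1093% → 1.11%.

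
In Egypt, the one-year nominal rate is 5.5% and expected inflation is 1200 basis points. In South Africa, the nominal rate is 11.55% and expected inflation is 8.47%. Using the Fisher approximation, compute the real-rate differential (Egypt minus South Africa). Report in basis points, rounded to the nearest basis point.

-958 basis points

Egypt: 5.5% − 12% = -6.500%
South Africa: 11.55% − 8.47% = 3.080%
Differential = -9.580% → -958 basis points.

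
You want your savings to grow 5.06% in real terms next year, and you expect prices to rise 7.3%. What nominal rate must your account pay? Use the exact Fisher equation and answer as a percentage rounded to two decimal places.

12.73%

(1 + i) = (1 + r)(1 + π) = 1.05060 × 1.07300 = 1.1272938
i = 1.1272938 − 1, so the required nominal rate is 12.73%.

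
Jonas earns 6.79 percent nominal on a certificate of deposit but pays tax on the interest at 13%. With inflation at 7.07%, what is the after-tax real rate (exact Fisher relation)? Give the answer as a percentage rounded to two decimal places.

After-tax nominal return = 6.79% × (1 − 0.13) = 5.9073%.
1 + r = 1.059073 / 1.07070 = 0.989141
After-tax real rate = 0.989141 − 1 → -1.09%.

-1.09%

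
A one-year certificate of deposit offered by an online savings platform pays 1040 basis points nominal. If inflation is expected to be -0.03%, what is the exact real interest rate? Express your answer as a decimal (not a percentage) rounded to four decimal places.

1 + r = 1.10400 / 0.99970 = 1.104331
r = 1.104331 − 1 = 10.4331%, i.e. 0.1043.

0.1043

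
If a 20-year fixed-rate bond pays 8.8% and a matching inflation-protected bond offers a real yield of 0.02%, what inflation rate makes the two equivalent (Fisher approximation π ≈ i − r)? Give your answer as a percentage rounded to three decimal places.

8.780%

π ≈ i − r = 8.8% − 0.02% → 8.780%.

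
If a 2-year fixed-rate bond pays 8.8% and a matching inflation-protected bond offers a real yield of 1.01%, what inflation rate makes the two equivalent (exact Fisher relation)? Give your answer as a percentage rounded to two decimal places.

(1 + π) = (1 + i)/(1 + r) = 1.08800 / 1.01010 = 1.077121
Break-even inflation = 1.077121 − 1 → 7.71%.

7.71%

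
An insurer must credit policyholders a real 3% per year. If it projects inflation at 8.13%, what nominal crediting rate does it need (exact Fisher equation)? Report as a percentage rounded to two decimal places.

(1 + i) = (1 + r)(1 + π) = 1.03000 × 1.08130 = 1.113739
i = 1.113739 − 1, so the required nominal rate is 11.37%.

11.37%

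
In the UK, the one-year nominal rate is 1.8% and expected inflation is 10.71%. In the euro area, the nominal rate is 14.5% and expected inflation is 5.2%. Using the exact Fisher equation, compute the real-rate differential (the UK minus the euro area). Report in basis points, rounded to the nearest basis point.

-1689 basis points

The UK: (1 + 0.0180)/(1 + 0.1071) − 1 = -8.0481%
The euro area: (1 + 0.1450)/(1 + 0.0520) − 1 = 8.8403%
Differential = -8.0481% − 8.8403% = -16.8884% → -1689 basis points.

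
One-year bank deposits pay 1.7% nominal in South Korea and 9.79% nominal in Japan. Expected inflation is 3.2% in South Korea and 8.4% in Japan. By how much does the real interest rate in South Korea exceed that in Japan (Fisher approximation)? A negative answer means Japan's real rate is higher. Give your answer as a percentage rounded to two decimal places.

South Korea: 1.7% − 3.2% = -1.500%
Japan: 9.79% − 8.4% = 1.390%
Differential = -2.890% → -2.89%.

-2.89%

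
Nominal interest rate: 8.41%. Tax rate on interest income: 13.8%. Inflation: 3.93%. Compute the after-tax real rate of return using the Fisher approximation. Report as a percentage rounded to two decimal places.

3.32%

After-tax nominal return = 8.41% × (1 − 0.138) = 7.24942%.
r ≈ 7.24942% − 3.93% → 3.32%.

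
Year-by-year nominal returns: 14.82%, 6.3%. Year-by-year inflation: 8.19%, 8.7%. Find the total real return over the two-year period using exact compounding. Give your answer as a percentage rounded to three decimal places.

Compound the nominal returns: 1.1482 × 1.0630 = 1.220537.
Compound inflation: 1.0819 × 1.0870 = 1.176025.
Deflate: 1.220537 / 1.176025 = 1.037849.
Total real return = 1.037849 − 1 → 3.785%.

3.785%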